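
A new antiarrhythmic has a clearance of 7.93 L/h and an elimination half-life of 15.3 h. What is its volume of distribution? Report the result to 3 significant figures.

k = ln 2 / t½ = ln 2 / 15.3 = 0.04530 h⁻¹
V = CL / k = 7.93 / 0.04530 ≈ 175 L

175 L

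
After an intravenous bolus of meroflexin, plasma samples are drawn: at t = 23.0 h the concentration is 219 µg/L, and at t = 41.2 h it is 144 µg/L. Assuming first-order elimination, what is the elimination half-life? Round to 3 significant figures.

k = ln(C₁/C₂) / (t₂ − t₁) = ln(219/144) / (41.2 − 23.0)
  = 0.4193 / 18.20 = 0.02304 h⁻¹
t½ = ln 2 / k = ln 2 / 0.02304 ≈ 30.1 hours

30.1 hours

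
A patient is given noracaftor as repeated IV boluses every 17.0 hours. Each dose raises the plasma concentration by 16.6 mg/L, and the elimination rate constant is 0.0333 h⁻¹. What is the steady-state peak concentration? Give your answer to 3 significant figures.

Fraction remaining after one interval: e^(−kτ) = e^(−0.03330 × 17.0) = 0.5677
R = 1 / (1 − 0.5677) = 2.313
Css,max = 16.6 × 2.313 ≈ 38.4 mg/L

38.4 mg/L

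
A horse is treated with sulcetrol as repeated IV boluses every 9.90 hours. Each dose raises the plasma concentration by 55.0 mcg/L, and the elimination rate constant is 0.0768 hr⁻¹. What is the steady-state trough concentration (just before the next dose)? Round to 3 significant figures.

Fraction remaining after one interval: e^(−kτ) = e^(−0.07680 × 9.90) = 0.4675
R = 1 / (1 − 0.4675) = 1.878
Css,max = 55.0 × 1.878 = 103.3 mcg/L
Css,min = Css,max × e^(−kτ) = 103.3 × 0.4675 ≈ 48.3 mcg/L

48.3 mcg/L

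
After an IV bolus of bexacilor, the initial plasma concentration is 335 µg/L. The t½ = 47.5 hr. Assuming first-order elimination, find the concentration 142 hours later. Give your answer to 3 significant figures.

42.2 µg/L

k = ln 2 / 47.5 = 0.01459 hr⁻¹
142 hr is 2.989 half-lives, so C = 335 × (1/2)^2.989 = 335 × 0.1259 ≈ 42.2 µg/L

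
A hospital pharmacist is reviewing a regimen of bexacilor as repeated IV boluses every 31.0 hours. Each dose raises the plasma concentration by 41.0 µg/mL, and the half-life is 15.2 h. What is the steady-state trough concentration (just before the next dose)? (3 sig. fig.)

k = ln 2 / 15.2 = 0.04560 h⁻¹
Fraction remaining after one interval: e^(−kτ) = e^(−0.04560 × 31.0) = 0.2433
R = 1 / (1 − 0.2433) = 1.321
Css,max = 41.0 × 1.321 = 54.18 µg/mL
Css,min = Css,max × e^(−kτ) = 54.18 × 0.2433 ≈ 13.2 µg/mL

13.2 µg/mL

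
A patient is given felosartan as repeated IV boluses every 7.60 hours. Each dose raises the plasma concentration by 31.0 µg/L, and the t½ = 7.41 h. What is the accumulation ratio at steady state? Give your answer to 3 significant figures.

k = ln 2 / 7.41 = 0.09354 h⁻¹
Fraction remaining after one interval: e^(−kτ) = e^(−0.09354 × 7.60) = 0.4912
R = 1 / (1 − 0.4912) = 1 / 0.5088 ≈ 1.97

1.97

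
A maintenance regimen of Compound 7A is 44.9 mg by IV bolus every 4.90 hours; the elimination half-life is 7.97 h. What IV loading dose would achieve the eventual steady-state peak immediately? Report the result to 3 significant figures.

129 mg

k = ln 2 / 7.97 = 0.08697 h⁻¹
Accumulation ratio R = 1 / (1 − e^(−kτ)) = 1 / (1 − e^(−0.08697×4.90)) = 1 / (1 − 0.6530) = 2.882
Loading dose = maintenance dose × R = 44.9 × 2.882 ≈ 129 mg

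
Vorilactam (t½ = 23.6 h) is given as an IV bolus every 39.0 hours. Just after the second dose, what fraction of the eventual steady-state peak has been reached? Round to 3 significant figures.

0.899

k = ln 2 / 23.6 = 0.02937 h⁻¹
f_n = 1 − e^(−nkτ) = 1 − e^(−2 × 0.02937 × 39.0) = 1 − e^(−2.291) = 1 − 0.1012 ≈ 0.899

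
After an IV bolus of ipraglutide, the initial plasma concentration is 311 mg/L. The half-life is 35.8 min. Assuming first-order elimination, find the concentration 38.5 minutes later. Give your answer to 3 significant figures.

148 mg/L

k = ln 2 / 35.8 = 0.01936 min⁻¹
38.5 min is 1.075 half-lives, so C = 311 × (1/2)^1.075 = 311 × 0.4745 ≈ 148 mg/L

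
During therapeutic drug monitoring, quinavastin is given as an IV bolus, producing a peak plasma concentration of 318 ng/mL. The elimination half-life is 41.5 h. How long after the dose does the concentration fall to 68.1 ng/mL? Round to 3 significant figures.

92.3 hours

k = ln 2 / 41.5 = 0.01670 h⁻¹
C(t) = C₀ e^(−kt)  ⇒  t = ln(C₀/C) / k
t = ln(318/68.1) / 0.01670 = 1.541 / 0.01670 ≈ 92.3 hours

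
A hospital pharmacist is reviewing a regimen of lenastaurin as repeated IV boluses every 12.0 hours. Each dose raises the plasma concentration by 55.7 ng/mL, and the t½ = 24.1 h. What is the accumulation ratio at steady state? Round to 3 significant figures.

k = ln 2 / 24.1 = 0.02876 h⁻¹
Fraction remaining after one interval: e^(−kτ) = e^(−0.02876 × 12.0) = 0.7081
R = 1 / (1 − 0.7081) = 1 / 0.2919 ≈ 3.43

3.43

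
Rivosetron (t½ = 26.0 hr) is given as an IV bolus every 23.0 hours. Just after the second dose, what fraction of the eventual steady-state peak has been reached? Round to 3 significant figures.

0.707

k = ln 2 / 26.0 = 0.02666 hr⁻¹
f_n = 1 − e^(−nkτ) = 1 − e^(−2 × 0.02666 × 23.0) = 1 − e^(−1.226) = 1 − 0.2934 ≈ 0.707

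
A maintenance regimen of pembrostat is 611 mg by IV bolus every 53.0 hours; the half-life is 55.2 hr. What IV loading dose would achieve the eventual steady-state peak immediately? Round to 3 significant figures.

k = ln 2 / 55.2 = 0.01256 hr⁻¹
Accumulation ratio R = 1 / (1 − e^(−kτ)) = 1 / (1 − e^(−0.01256×53.0)) = 1 / (1 − 0.5140) = 2.058
Loading dose = maintenance dose × R = 611 × 2.058 ≈ 1260 mg

1260 mg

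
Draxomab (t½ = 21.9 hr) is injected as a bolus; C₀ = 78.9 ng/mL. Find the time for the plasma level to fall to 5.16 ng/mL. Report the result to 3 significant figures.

86.2 hours

k = ln 2 / 21.9 = 0.03165 hr⁻¹
C(t) = C₀ e^(−kt)  ⇒  t = ln(C₀/C) / k
t = ln(78.9/5.16) / 0.03165 = 2.727 / 0.03165 ≈ 86.2 hours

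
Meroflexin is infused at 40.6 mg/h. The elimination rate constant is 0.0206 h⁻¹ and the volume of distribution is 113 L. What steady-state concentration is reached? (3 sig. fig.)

17.4 µg/mL

CL = k · V = 0.0206 × 113 = 2.328 L/h
Css = rate / CL = 40.6 / 2.328 ≈ 17.4 µg/mL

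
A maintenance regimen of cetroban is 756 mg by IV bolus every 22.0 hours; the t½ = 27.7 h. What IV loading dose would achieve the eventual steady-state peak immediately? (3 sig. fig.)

k = ln 2 / 27.7 = 0.02502 h⁻¹
Accumulation ratio R = 1 / (1 − e^(−kτ)) = 1 / (1 − e^(−0.02502×22.0)) = 1 / (1 − 0.5767) = 2.362
Loading dose = maintenance dose × R = 756 × 2.362 ≈ 1790 mg

1790 mg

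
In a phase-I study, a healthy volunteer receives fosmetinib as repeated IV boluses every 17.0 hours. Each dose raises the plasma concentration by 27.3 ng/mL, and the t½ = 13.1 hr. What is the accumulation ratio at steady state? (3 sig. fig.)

1.69

k = ln 2 / 13.1 = 0.05291 hr⁻¹
Fraction remaining after one interval: e^(−kτ) = e^(−0.05291 × 17.0) = 0.4068
R = 1 / (1 − 0.4068) = 1 / 0.5932 ≈ 1.69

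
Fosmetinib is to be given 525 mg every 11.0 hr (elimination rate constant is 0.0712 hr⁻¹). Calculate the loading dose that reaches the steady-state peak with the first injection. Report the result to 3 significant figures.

Accumulation ratio R = 1 / (1 − e^(−kτ)) = 1 / (1 − e^(−0.07120×11.0)) = 1 / (1 − 0.4569) = 1.841
Loading dose = maintenance dose × R = 525 × 1.841 ≈ 967 mg

967 mg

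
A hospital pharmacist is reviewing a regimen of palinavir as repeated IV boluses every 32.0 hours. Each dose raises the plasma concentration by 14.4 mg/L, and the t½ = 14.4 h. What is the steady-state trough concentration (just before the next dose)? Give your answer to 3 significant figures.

k = ln 2 / 14.4 = 0.04814 h⁻¹
Fraction remaining after one interval: e^(−kτ) = e^(−0.04814 × 32.0) = 0.2143
R = 1 / (1 − 0.2143) = 1.273
Css,max = 14.4 × 1.273 = 18.33 mg/L
Css,min = Css,max × e^(−kτ) = 18.33 × 0.2143 ≈ 3.93 mg/L

3.93 mg/L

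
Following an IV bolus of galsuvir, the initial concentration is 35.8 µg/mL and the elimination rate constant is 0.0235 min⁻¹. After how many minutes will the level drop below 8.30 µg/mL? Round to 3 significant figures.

62.2 minutes

C(t) = C₀ e^(−kt)  ⇒  t = ln(C₀/C) / k
t = ln(35.8/8.30) / 0.02350 = 1.462 / 0.02350 ≈ 62.2 minutes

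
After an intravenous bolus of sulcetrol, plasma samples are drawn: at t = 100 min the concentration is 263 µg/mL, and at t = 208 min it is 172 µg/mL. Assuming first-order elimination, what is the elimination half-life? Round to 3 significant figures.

k = ln(C₁/C₂) / (t₂ − t₁) = ln(263/172) / (208 − 100)
  = 0.4247 / 108.0 = 0.003932 min⁻¹
t½ = ln 2 / k = ln 2 / 0.003932 ≈ 176 minutes

176 minutes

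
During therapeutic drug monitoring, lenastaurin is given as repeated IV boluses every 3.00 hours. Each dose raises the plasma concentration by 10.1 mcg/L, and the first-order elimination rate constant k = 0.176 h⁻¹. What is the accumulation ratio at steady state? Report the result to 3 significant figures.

2.44

Fraction remaining after one interval: e^(−kτ) = e^(−0.1760 × 3.00) = 0.5898
R = 1 / (1 − 0.5898) = 1 / 0.4102 ≈ 2.44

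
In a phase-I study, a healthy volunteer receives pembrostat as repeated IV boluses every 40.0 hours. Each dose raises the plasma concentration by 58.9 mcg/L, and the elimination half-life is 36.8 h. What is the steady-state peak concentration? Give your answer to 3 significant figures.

k = ln 2 / 36.8 = 0.01884 h⁻¹
Fraction remaining after one interval: e^(−kτ) = e^(−0.01884 × 40.0) = 0.4708
R = 1 / (1 − 0.4708) = 1.889
Css,max = 58.9 × 1.889 ≈ 111 mcg/L

111 mcg/L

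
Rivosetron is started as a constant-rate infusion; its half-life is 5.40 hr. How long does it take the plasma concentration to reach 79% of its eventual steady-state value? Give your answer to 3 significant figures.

12.2 hours

k = ln 2 / 5.40 = 0.1284 hr⁻¹
f = 1 − e^(−kt)  ⇒  t = −ln(1 − f) / k
t = −ln(1 − 0.79) / 0.1284 = 1.561 / 0.1284 ≈ 12.2 hours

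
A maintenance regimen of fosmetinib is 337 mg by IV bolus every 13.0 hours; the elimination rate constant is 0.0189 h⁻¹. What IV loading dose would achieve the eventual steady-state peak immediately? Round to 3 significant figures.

Accumulation ratio R = 1 / (1 − e^(−kτ)) = 1 / (1 − e^(−0.01890×13.0)) = 1 / (1 − 0.7822) = 4.590
Loading dose = maintenance dose × R = 337 × 4.590 ≈ 1550 mg

1550 mg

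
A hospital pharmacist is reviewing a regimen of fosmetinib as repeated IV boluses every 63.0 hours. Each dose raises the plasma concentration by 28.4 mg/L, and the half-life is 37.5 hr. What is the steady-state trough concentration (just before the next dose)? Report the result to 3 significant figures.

k = ln 2 / 37.5 = 0.01848 hr⁻¹
Fraction remaining after one interval: e^(−kτ) = e^(−0.01848 × 63.0) = 0.3121
R = 1 / (1 − 0.3121) = 1.454
Css,max = 28.4 × 1.454 = 41.28 mg/L
Css,min = Css,max × e^(−kτ) = 41.28 × 0.3121 ≈ 12.9 mg/L

12.9 mg/L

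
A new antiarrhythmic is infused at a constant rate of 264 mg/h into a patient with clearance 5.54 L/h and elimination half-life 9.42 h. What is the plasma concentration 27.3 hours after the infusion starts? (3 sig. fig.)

41.3 µg/mL

Css = rate / CL = 264 / 5.54 = 47.65 µg/mL
k = ln 2 / 9.42 = 0.07358 h⁻¹
C(t) = Css (1 − e^(−kt)) = 47.65 × (1 − e^(−2.009)) = 47.65 × 0.8659 ≈ 41.3 µg/mL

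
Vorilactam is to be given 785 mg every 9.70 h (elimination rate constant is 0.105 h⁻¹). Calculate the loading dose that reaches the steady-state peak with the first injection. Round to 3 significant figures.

Accumulation ratio R = 1 / (1 − e^(−kτ)) = 1 / (1 − e^(−0.1050×9.70)) = 1 / (1 − 0.3611) = 1.565
Loading dose = maintenance dose × R = 785 × 1.565 ≈ 1230 mg

1230 mg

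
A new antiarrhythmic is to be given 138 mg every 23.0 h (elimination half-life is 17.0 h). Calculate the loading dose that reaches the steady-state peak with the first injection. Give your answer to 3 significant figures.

k = ln 2 / 17.0 = 0.04077 h⁻¹
Accumulation ratio R = 1 / (1 − e^(−kτ)) = 1 / (1 − e^(−0.04077×23.0)) = 1 / (1 − 0.3915) = 1.643
Loading dose = maintenance dose × R = 138 × 1.643 ≈ 227 mg

227 mg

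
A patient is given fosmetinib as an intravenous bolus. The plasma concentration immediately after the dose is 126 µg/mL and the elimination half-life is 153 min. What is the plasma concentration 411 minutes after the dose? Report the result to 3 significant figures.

k = ln 2 / 153 = 0.004530 min⁻¹
411 min is 2.686 half-lives, so C = 126 × (1/2)^2.686 = 126 × 0.1554 ≈ 19.6 µg/mL

19.6 µg/mL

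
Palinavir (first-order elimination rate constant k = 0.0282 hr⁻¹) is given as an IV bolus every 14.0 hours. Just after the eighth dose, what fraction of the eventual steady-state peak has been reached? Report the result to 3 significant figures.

0.958

f_n = 1 − e^(−nkτ) = 1 − e^(−8 × 0.02820 × 14.0) = 1 − e^(−3.158) = 1 − 0.04249 ≈ 0.958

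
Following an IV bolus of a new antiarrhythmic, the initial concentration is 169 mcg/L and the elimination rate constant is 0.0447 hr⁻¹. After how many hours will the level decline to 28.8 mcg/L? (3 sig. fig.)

39.6 hours

C(t) = C₀ e^(−kt)  ⇒  t = ln(C₀/C) / k
t = ln(169/28.8) / 0.04470 = 1.770 / 0.04470 ≈ 39.6 hours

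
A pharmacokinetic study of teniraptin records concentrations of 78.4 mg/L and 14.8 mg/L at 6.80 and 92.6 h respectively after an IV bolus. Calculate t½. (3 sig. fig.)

35.7 hours

k = ln(C₁/C₂) / (t₂ − t₁) = ln(78.4/14.8) / (92.6 − 6.80)
  = 1.667 / 85.80 = 0.01943 h⁻¹
t½ = ln 2 / k = ln 2 / 0.01943 ≈ 35.7 hours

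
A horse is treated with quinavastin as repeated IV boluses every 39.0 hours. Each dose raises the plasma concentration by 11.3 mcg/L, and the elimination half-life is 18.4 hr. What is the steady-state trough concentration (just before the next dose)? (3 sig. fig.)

k = ln 2 / 18.4 = 0.03767 hr⁻¹
Fraction remaining after one interval: e^(−kτ) = e^(−0.03767 × 39.0) = 0.2301
R = 1 / (1 − 0.2301) = 1.299
Css,max = 11.3 × 1.299 = 14.68 mcg/L
Css,min = Css,max × e^(−kτ) = 14.68 × 0.2301 ≈ 3.38 mcg/L

3.38 mcg/L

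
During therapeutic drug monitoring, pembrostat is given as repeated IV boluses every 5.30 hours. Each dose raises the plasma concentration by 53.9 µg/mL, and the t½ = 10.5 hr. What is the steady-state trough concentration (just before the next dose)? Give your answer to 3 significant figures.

129 µg/mL

k = ln 2 / 10.5 = 0.06601 hr⁻¹
Fraction remaining after one interval: e^(−kτ) = e^(−0.06601 × 5.30) = 0.7048
R = 1 / (1 − 0.7048) = 3.387
Css,max = 53.9 × 3.387 = 182.6 µg/mL
Css,min = Css,max × e^(−kτ) = 182.6 × 0.7048 ≈ 129 µg/mL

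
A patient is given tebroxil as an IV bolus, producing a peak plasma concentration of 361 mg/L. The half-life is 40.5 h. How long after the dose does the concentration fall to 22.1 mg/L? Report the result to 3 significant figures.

k = ln 2 / 40.5 = 0.01711 h⁻¹
C(t) = C₀ e^(−kt)  ⇒  t = ln(C₀/C) / k
t = ln(361/22.1) / 0.01711 = 2.793 / 0.01711 ≈ 163 hours

163 hours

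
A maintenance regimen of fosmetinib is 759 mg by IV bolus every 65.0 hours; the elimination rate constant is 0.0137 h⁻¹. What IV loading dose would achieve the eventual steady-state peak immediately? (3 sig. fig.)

Accumulation ratio R = 1 / (1 − e^(−kτ)) = 1 / (1 − e^(−0.01370×65.0)) = 1 / (1 − 0.4105) = 1.696
Loading dose = maintenance dose × R = 759 × 1.696 ≈ 1290 mg

1290 mg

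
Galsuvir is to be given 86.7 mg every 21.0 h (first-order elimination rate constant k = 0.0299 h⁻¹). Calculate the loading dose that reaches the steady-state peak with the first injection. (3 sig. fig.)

186 mg

Accumulation ratio R = 1 / (1 − e^(−kτ)) = 1 / (1 − e^(−0.02990×21.0)) = 1 / (1 − 0.5337) = 2.145
Loading dose = maintenance dose × R = 86.7 × 2.145 ≈ 186 mg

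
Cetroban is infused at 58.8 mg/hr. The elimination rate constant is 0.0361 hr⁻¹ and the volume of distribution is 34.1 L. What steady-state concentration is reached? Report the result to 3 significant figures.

CL = k · V = 0.0361 × 34.1 = 1.231 L/hr
Css = rate / CL = 58.8 / 1.231 ≈ 47.8 µg/mL

47.8 µg/mL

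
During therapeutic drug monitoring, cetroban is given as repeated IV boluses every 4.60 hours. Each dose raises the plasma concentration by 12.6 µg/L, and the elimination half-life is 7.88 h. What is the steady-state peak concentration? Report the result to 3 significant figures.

k = ln 2 / 7.88 = 0.08796 h⁻¹
Fraction remaining after one interval: e^(−kτ) = e^(−0.08796 × 4.60) = 0.6672
R = 1 / (1 − 0.6672) = 3.005
Css,max = 12.6 × 3.005 ≈ 37.9 µg/L

37.9 µg/L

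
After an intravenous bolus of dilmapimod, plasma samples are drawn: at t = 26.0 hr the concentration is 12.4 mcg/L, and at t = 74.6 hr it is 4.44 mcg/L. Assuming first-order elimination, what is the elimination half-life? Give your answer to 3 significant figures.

32.8 hours

k = ln(C₁/C₂) / (t₂ − t₁) = ln(12.4/4.44) / (74.6 − 26.0)
  = 1.027 / 48.60 = 0.02113 hr⁻¹
t½ = ln 2 / k = ln 2 / 0.02113 ≈ 32.8 hours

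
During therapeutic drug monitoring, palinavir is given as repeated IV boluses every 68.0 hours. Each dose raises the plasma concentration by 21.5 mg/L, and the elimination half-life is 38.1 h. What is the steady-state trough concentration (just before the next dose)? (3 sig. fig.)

k = ln 2 / 38.1 = 0.01819 h⁻¹
Fraction remaining after one interval: e^(−kτ) = e^(−0.01819 × 68.0) = 0.2902
R = 1 / (1 − 0.2902) = 1.409
Css,max = 21.5 × 1.409 = 30.29 mg/L
Css,min = Css,max × e^(−kτ) = 30.29 × 0.2902 ≈ 8.79 mg/L

8.79 mg/L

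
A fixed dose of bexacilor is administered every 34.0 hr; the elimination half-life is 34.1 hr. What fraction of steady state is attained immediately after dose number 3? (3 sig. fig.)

0.874

k = ln 2 / 34.1 = 0.02033 hr⁻¹
f_n = 1 − e^(−nkτ) = 1 − e^(−3 × 0.02033 × 34.0) = 1 − e^(−2.073) = 1 − 0.1258 ≈ 0.874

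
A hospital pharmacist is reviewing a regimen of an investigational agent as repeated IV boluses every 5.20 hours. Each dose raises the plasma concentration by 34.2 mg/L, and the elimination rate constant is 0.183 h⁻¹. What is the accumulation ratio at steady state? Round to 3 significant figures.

1.63

Fraction remaining after one interval: e^(−kτ) = e^(−0.1830 × 5.20) = 0.3861
R = 1 / (1 − 0.3861) = 1 / 0.6139 ≈ 1.63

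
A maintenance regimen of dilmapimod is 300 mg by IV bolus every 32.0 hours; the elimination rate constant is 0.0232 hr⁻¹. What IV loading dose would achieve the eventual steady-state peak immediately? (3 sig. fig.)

Accumulation ratio R = 1 / (1 − e^(−kτ)) = 1 / (1 − e^(−0.02320×32.0)) = 1 / (1 − 0.4760) = 1.908
Loading dose = maintenance dose × R = 300 × 1.908 ≈ 572 mg

572 mg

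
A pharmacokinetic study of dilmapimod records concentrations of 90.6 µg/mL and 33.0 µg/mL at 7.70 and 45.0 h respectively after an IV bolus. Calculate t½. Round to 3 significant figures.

k = ln(C₁/C₂) / (t₂ − t₁) = ln(90.6/33.0) / (45.0 − 7.70)
  = 1.010 / 37.30 = 0.02708 h⁻¹
t½ = ln 2 / k = ln 2 / 0.02708 ≈ 25.6 hours

25.6 hours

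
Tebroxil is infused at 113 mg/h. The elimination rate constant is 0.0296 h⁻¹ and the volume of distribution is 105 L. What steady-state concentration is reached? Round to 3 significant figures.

CL = k · V = 0.0296 × 105 = 3.108 L/h
Css = rate / CL = 113 / 3.108 ≈ 36.4 mg/L

36.4 mg/L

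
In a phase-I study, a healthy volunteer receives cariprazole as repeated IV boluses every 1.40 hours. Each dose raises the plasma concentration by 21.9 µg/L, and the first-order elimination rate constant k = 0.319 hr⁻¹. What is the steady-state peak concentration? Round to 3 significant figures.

Fraction remaining after one interval: e^(−kτ) = e^(−0.3190 × 1.40) = 0.6398
R = 1 / (1 − 0.6398) = 2.776
Css,max = 21.9 × 2.776 ≈ 60.8 µg/L

60.8 µg/L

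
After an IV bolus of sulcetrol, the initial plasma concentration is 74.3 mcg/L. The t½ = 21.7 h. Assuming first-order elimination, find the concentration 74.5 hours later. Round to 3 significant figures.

6.88 mcg/L

k = ln 2 / 21.7 = 0.03194 h⁻¹
74.5 h is 3.433 half-lives, so C = 74.3 × (1/2)^3.433 = 74.3 × 0.09258 ≈ 6.88 mcg/L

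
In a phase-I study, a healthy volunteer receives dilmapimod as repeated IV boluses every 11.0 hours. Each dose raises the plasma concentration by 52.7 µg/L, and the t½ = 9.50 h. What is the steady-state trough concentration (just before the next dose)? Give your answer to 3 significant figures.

k = ln 2 / 9.50 = 0.07296 h⁻¹
Fraction remaining after one interval: e^(−kτ) = e^(−0.07296 × 11.0) = 0.4482
R = 1 / (1 − 0.4482) = 1.812
Css,max = 52.7 × 1.812 = 95.50 µg/L
Css,min = Css,max × e^(−kτ) = 95.50 × 0.4482 ≈ 42.8 µg/L

42.8 µg/L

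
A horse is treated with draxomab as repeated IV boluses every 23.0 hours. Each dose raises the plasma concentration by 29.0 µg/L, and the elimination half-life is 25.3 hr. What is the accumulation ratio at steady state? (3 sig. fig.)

2.14

k = ln 2 / 25.3 = 0.02740 hr⁻¹
Fraction remaining after one interval: e^(−kτ) = e^(−0.02740 × 23.0) = 0.5325
R = 1 / (1 − 0.5325) = 1 / 0.4675 ≈ 2.14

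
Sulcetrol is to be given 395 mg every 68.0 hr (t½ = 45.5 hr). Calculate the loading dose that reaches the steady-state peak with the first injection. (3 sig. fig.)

612 mg

k = ln 2 / 45.5 = 0.01523 hr⁻¹
Accumulation ratio R = 1 / (1 − e^(−kτ)) = 1 / (1 − e^(−0.01523×68.0)) = 1 / (1 − 0.3549) = 1.550
Loading dose = maintenance dose × R = 395 × 1.550 ≈ 612 mg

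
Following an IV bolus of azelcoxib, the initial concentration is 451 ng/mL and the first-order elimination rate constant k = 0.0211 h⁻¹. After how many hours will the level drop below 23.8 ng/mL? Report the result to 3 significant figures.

139 hours

C(t) = C₀ e^(−kt)  ⇒  t = ln(C₀/C) / k
t = ln(451/23.8) / 0.02110 = 2.942 / 0.02110 ≈ 139 hours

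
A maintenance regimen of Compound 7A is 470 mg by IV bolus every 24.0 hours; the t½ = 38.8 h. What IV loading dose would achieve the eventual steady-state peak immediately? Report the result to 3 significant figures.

k = ln 2 / 38.8 = 0.01786 h⁻¹
Accumulation ratio R = 1 / (1 − e^(−kτ)) = 1 / (1 − e^(−0.01786×24.0)) = 1 / (1 − 0.6513) = 2.868
Loading dose = maintenance dose × R = 470 × 2.868 ≈ 1350 mg

1350 mg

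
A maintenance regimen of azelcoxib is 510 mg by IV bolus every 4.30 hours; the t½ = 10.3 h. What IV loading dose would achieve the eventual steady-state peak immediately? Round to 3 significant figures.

2030 mg

k = ln 2 / 10.3 = 0.06730 h⁻¹
Accumulation ratio R = 1 / (1 − e^(−kτ)) = 1 / (1 − e^(−0.06730×4.30)) = 1 / (1 − 0.7487) = 3.980
Loading dose = maintenance dose × R = 510 × 3.980 ≈ 2030 mg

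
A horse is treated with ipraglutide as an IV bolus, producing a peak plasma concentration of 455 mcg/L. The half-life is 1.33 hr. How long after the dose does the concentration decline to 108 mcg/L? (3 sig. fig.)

k = ln 2 / 1.33 = 0.5212 hr⁻¹
C(t) = C₀ e^(−kt)  ⇒  t = ln(C₀/C) / k
t = ln(455/108) / 0.5212 = 1.438 / 0.5212 ≈ 2.76 hours

2.76 hours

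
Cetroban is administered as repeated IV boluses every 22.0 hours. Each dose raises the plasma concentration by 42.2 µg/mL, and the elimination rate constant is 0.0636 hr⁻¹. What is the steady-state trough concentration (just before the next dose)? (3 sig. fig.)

13.8 µg/mL

Fraction remaining after one interval: e^(−kτ) = e^(−0.06360 × 22.0) = 0.2468
R = 1 / (1 − 0.2468) = 1.328
Css,max = 42.2 × 1.328 = 56.03 µg/mL
Css,min = Css,max × e^(−kτ) = 56.03 × 0.2468 ≈ 13.8 µg/mL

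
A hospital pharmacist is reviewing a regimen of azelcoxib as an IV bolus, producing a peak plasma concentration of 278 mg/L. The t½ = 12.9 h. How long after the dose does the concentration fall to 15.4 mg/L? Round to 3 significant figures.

53.8 hours

k = ln 2 / 12.9 = 0.05373 h⁻¹
C(t) = C₀ e^(−kt)  ⇒  t = ln(C₀/C) / k
t = ln(278/15.4) / 0.05373 = 2.893 / 0.05373 ≈ 53.8 hours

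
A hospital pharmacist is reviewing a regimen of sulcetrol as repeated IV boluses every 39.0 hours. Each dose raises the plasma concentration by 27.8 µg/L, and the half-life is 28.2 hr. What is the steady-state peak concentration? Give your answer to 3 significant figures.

k = ln 2 / 28.2 = 0.02458 hr⁻¹
Fraction remaining after one interval: e^(−kτ) = e^(−0.02458 × 39.0) = 0.3834
R = 1 / (1 − 0.3834) = 1.622
Css,max = 27.8 × 1.622 ≈ 45.1 µg/L

45.1 µg/L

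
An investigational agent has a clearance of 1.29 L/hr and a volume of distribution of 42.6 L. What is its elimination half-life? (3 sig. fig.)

22.9 hours

k = CL / V = 1.29 / 42.6 = 0.03028 hr⁻¹
t½ = ln 2 / k = ln 2 / 0.03028 ≈ 22.9 hours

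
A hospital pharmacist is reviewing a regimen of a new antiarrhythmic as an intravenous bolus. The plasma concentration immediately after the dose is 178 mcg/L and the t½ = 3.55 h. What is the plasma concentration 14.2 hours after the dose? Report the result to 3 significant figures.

11.1 mcg/L

k = ln 2 / 3.55 = 0.1953 h⁻¹
C(t) = C₀ e^(−kt) = 178 × e^(−0.1953 × 14.2) = 178 × e^(−2.773) = 178 × 0.06250 ≈ 11.1 mcg/L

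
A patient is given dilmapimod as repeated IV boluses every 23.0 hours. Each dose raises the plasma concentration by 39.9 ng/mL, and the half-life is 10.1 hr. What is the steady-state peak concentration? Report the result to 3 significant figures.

k = ln 2 / 10.1 = 0.06863 hr⁻¹
Fraction remaining after one interval: e^(−kτ) = e^(−0.06863 × 23.0) = 0.2063
R = 1 / (1 − 0.2063) = 1.260
Css,max = 39.9 × 1.260 ≈ 50.3 ng/mL

50.3 ng/mL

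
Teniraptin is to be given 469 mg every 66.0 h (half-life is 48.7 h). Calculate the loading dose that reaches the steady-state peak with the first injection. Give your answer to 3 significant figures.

k = ln 2 / 48.7 = 0.01423 h⁻¹
Accumulation ratio R = 1 / (1 − e^(−kτ)) = 1 / (1 − e^(−0.01423×66.0)) = 1 / (1 − 0.3909) = 1.642
Loading dose = maintenance dose × R = 469 × 1.642 ≈ 770 mg

770 mg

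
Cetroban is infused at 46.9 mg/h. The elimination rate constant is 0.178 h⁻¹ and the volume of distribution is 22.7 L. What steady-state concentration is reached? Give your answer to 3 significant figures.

CL = k · V = 0.178 × 22.7 = 4.041 L/h
Css = rate / CL = 46.9 / 4.041 ≈ 11.6 µg/mL

11.6 µg/mL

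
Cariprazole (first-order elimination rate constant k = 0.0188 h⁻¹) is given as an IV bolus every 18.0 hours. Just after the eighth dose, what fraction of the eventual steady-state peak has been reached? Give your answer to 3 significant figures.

f_n = 1 − e^(−nkτ) = 1 − e^(−8 × 0.01880 × 18.0) = 1 − e^(−2.707) = 1 − 0.06672 ≈ 0.933

0.933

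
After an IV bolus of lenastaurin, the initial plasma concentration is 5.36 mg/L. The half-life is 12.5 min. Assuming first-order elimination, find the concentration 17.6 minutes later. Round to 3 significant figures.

k = ln 2 / 12.5 = 0.05545 min⁻¹
17.6 min is 1.408 half-lives, so C = 5.36 × (1/2)^1.408 = 5.36 × 0.3768 ≈ 2.02 mg/L

2.02 mg/L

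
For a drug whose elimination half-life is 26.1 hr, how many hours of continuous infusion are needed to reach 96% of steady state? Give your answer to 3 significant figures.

121 hours

k = ln 2 / 26.1 = 0.02656 hr⁻¹
f = 1 − e^(−kt)  ⇒  t = −ln(1 − f) / k
t = −ln(1 − 0.96) / 0.02656 = 3.219 / 0.02656 ≈ 121 hours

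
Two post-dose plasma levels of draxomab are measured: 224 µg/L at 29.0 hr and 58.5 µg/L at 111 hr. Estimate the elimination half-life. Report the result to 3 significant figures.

42.3 hours

k = ln(C₁/C₂) / (t₂ − t₁) = ln(224/58.5) / (111 − 29.0)
  = 1.343 / 82.00 = 0.01637 hr⁻¹
t½ = ln 2 / k = ln 2 / 0.01637 ≈ 42.3 hours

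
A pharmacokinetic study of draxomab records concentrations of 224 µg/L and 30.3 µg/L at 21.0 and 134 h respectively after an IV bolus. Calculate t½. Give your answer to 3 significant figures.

39.2 hours

k = ln(C₁/C₂) / (t₂ − t₁) = ln(224/30.3) / (134 − 21.0)
  = 2.000 / 113.0 = 0.01770 h⁻¹
t½ = ln 2 / k = ln 2 / 0.01770 ≈ 39.2 hours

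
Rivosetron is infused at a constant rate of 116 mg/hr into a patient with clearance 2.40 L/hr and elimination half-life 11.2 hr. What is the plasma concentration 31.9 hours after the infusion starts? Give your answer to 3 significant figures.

Css = rate / CL = 116 / 2.40 = 48.33 mg/L
k = ln 2 / 11.2 = 0.06189 hr⁻¹
C(t) = Css (1 − e^(−kt)) = 48.33 × (1 − e^(−1.974)) = 48.33 × 0.8611 ≈ 41.6 mg/L

41.6 mg/L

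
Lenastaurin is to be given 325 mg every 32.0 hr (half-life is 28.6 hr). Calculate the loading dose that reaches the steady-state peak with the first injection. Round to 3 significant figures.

k = ln 2 / 28.6 = 0.02424 hr⁻¹
Accumulation ratio R = 1 / (1 − e^(−kτ)) = 1 / (1 − e^(−0.02424×32.0)) = 1 / (1 − 0.4605) = 1.853
Loading dose = maintenance dose × R = 325 × 1.853 ≈ 602 mg

602 mg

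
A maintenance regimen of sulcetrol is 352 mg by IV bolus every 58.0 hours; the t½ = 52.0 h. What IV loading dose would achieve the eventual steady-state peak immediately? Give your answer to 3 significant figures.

654 mg

k = ln 2 / 52.0 = 0.01333 h⁻¹
Accumulation ratio R = 1 / (1 − e^(−kτ)) = 1 / (1 − e^(−0.01333×58.0)) = 1 / (1 − 0.4616) = 1.857
Loading dose = maintenance dose × R = 352 × 1.857 ≈ 654 mg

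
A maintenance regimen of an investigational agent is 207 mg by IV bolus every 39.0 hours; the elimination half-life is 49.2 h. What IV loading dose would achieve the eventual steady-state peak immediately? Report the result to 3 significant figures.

k = ln 2 / 49.2 = 0.01409 h⁻¹
Accumulation ratio R = 1 / (1 − e^(−kτ)) = 1 / (1 − e^(−0.01409×39.0)) = 1 / (1 − 0.5773) = 2.366
Loading dose = maintenance dose × R = 207 × 2.366 ≈ 490 mg

490 mg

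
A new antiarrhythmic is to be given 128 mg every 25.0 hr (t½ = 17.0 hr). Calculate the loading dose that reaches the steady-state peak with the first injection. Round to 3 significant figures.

k = ln 2 / 17.0 = 0.04077 hr⁻¹
Accumulation ratio R = 1 / (1 − e^(−kτ)) = 1 / (1 − e^(−0.04077×25.0)) = 1 / (1 − 0.3608) = 1.565
Loading dose = maintenance dose × R = 128 × 1.565 ≈ 200 mg

200 mg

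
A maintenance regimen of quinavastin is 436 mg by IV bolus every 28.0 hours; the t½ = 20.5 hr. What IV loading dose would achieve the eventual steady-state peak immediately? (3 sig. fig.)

712 mg

k = ln 2 / 20.5 = 0.03381 hr⁻¹
Accumulation ratio R = 1 / (1 − e^(−kτ)) = 1 / (1 − e^(−0.03381×28.0)) = 1 / (1 − 0.3880) = 1.634
Loading dose = maintenance dose × R = 436 × 1.634 ≈ 712 mg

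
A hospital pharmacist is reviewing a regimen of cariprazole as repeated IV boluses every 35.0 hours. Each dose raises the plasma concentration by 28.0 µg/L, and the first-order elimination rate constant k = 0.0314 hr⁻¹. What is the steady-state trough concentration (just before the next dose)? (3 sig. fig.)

Fraction remaining after one interval: e^(−kτ) = e^(−0.03140 × 35.0) = 0.3332
R = 1 / (1 − 0.3332) = 1.500
Css,max = 28.0 × 1.500 = 41.99 µg/L
Css,min = Css,max × e^(−kτ) = 41.99 × 0.3332 ≈ 14.0 µg/L

14.0 µg/L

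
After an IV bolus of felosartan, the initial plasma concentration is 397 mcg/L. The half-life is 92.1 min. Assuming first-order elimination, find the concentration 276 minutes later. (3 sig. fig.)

k = ln 2 / 92.1 = 0.007526 min⁻¹
276 min is 2.997 half-lives, so C = 397 × (1/2)^2.997 = 397 × 0.1253 ≈ 49.7 mcg/L

49.7 mcg/L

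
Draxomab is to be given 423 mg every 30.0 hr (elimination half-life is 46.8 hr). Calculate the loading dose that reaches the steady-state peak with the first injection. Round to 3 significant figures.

k = ln 2 / 46.8 = 0.01481 hr⁻¹
Accumulation ratio R = 1 / (1 − e^(−kτ)) = 1 / (1 − e^(−0.01481×30.0)) = 1 / (1 − 0.6413) = 2.788
Loading dose = maintenance dose × R = 423 × 2.788 ≈ 1180 mg

1180 mg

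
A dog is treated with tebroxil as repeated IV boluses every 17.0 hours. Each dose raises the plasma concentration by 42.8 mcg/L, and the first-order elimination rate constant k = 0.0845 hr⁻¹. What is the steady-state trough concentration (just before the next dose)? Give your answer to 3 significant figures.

13.4 mcg/L

Fraction remaining after one interval: e^(−kτ) = e^(−0.08450 × 17.0) = 0.2378
R = 1 / (1 − 0.2378) = 1.312
Css,max = 42.8 × 1.312 = 56.15 mcg/L
Css,min = Css,max × e^(−kτ) = 56.15 × 0.2378 ≈ 13.4 mcg/L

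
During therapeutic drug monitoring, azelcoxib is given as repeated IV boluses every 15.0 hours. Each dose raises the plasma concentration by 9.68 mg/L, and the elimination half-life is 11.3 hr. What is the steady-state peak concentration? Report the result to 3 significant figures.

k = ln 2 / 11.3 = 0.06134 hr⁻¹
Fraction remaining after one interval: e^(−kτ) = e^(−0.06134 × 15.0) = 0.3985
R = 1 / (1 − 0.3985) = 1.662
Css,max = 9.68 × 1.662 ≈ 16.1 mg/L

16.1 mg/L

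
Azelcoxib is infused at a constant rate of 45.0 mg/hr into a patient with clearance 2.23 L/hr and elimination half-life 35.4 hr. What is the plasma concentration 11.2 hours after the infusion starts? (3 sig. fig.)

Css = rate / CL = 45.0 / 2.23 = 20.18 µg/mL
k = ln 2 / 35.4 = 0.01958 hr⁻¹
C(t) = Css (1 − e^(−kt)) = 20.18 × (1 − e^(−0.2193)) = 20.18 × 0.1969 ≈ 3.97 µg/mL

3.97 µg/mL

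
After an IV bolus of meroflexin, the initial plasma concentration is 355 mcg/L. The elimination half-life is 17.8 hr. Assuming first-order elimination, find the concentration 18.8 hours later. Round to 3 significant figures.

k = ln 2 / 17.8 = 0.03894 hr⁻¹
18.8 hr is 1.056 half-lives, so C = 355 × (1/2)^1.056 = 355 × 0.4809 ≈ 171 mcg/L

171 mcg/L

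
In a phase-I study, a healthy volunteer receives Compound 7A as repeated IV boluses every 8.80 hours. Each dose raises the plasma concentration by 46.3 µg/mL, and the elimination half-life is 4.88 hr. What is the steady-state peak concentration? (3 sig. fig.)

64.9 µg/mL

k = ln 2 / 4.88 = 0.1420 hr⁻¹
Fraction remaining after one interval: e^(−kτ) = e^(−0.1420 × 8.80) = 0.2865
R = 1 / (1 − 0.2865) = 1.402
Css,max = 46.3 × 1.402 ≈ 64.9 µg/mL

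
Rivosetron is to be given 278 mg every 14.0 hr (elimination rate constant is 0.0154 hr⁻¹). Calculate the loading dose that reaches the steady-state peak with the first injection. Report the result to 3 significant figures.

Accumulation ratio R = 1 / (1 − e^(−kτ)) = 1 / (1 − e^(−0.01540×14.0)) = 1 / (1 − 0.8061) = 5.156
Loading dose = maintenance dose × R = 278 × 5.156 ≈ 1430 mg

1430 mg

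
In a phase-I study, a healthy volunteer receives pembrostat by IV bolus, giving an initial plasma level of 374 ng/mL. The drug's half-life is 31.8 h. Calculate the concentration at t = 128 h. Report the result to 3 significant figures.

k = ln 2 / 31.8 = 0.02180 h⁻¹
128 h is 4.025 half-lives, so C = 374 × (1/2)^4.025 = 374 × 0.06142 ≈ 23.0 ng/mL

23.0 ng/mL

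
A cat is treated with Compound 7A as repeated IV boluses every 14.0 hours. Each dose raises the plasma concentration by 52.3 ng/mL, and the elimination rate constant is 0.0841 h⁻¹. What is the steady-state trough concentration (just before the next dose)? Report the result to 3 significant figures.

23.3 ng/mL

Fraction remaining after one interval: e^(−kτ) = e^(−0.08410 × 14.0) = 0.3081
R = 1 / (1 − 0.3081) = 1.445
Css,max = 52.3 × 1.445 = 75.59 ng/mL
Css,min = Css,max × e^(−kτ) = 75.59 × 0.3081 ≈ 23.3 ng/mL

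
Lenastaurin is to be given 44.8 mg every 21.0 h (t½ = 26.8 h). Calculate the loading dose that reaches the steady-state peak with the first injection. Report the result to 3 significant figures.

k = ln 2 / 26.8 = 0.02586 h⁻¹
Accumulation ratio R = 1 / (1 − e^(−kτ)) = 1 / (1 − e^(−0.02586×21.0)) = 1 / (1 − 0.5809) = 2.386
Loading dose = maintenance dose × R = 44.8 × 2.386 ≈ 107 mg

107 mg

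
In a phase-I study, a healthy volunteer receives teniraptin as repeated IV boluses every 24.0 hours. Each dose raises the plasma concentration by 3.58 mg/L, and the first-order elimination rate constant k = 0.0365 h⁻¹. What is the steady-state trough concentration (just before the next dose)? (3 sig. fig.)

Fraction remaining after one interval: e^(−kτ) = e^(−0.03650 × 24.0) = 0.4164
R = 1 / (1 − 0.4164) = 1.714
Css,max = 3.58 × 1.714 = 6.135 mg/L
Css,min = Css,max × e^(−kτ) = 6.135 × 0.4164 ≈ 2.55 mg/L

2.55 mg/L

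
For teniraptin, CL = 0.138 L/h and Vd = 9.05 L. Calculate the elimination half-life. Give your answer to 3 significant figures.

45.5 hours

k = CL / V = 0.138 / 9.05 = 0.01525 h⁻¹
t½ = ln 2 / k = ln 2 / 0.01525 ≈ 45.5 hours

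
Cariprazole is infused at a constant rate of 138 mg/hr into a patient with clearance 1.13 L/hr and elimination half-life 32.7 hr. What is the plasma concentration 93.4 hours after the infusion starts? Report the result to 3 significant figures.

105 mg/L

Css = rate / CL = 138 / 1.13 = 122.1 mg/L
k = ln 2 / 32.7 = 0.02120 hr⁻¹
C(t) = Css (1 − e^(−kt)) = 122.1 × (1 − e^(−1.980)) = 122.1 × 0.8619 ≈ 105 mg/L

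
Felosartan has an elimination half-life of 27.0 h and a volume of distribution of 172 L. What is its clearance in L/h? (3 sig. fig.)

k = ln 2 / t½ = ln 2 / 27.0 = 0.02567 h⁻¹
CL = k · V = 0.02567 × 172 ≈ 4.42 L/h

4.42 L/h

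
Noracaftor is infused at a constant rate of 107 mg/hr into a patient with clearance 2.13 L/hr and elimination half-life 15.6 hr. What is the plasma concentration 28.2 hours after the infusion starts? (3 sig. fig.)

Css = rate / CL = 107 / 2.13 = 50.23 µg/mL
k = ln 2 / 15.6 = 0.04443 hr⁻¹
C(t) = Css (1 − e^(−kt)) = 50.23 × (1 − e^(−1.253)) = 50.23 × 0.7144 ≈ 35.9 µg/mL

35.9 µg/mL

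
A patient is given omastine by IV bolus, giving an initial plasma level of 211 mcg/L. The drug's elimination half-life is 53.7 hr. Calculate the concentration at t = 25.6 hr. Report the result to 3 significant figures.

k = ln 2 / 53.7 = 0.01291 hr⁻¹
25.6 hr is 0.4767 half-lives, so C = 211 × (1/2)^0.4767 = 211 × 0.7186 ≈ 152 mcg/L

152 mcg/L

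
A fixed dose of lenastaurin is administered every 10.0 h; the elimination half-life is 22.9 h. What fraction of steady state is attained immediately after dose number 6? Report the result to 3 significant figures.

k = ln 2 / 22.9 = 0.03027 h⁻¹
f_n = 1 − e^(−nkτ) = 1 − e^(−6 × 0.03027 × 10.0) = 1 − e^(−1.816) = 1 − 0.1627 ≈ 0.837

0.837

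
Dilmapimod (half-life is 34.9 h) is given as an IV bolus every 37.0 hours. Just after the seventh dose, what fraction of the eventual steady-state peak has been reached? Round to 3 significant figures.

0.994

k = ln 2 / 34.9 = 0.01986 h⁻¹
f_n = 1 − e^(−nkτ) = 1 − e^(−7 × 0.01986 × 37.0) = 1 − e^(−5.144) = 1 − 0.005834 ≈ 0.994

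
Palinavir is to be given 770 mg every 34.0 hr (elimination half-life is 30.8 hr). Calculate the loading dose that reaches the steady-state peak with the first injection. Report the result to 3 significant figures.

k = ln 2 / 30.8 = 0.02250 hr⁻¹
Accumulation ratio R = 1 / (1 − e^(−kτ)) = 1 / (1 − e^(−0.02250×34.0)) = 1 / (1 − 0.4653) = 1.870
Loading dose = maintenance dose × R = 770 × 1.870 ≈ 1440 mg

1440 mg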